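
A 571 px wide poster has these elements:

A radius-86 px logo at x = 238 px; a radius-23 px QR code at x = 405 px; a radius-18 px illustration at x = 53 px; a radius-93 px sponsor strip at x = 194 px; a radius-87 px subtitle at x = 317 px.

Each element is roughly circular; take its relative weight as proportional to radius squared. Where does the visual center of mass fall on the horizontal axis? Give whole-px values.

r² weights: logo 86² = 7396, QR code 23² = 529, illustration 18² = 324, sponsor strip 93² = 8649, subtitle 87² = 7569. Total = 24467.
x-moment: 7396·238 + 529·405 + 324·53 + 8649·194 + 7569·317 = 6068944; centroid 6068944/24467 ≈ 248.05.

x ≈ 248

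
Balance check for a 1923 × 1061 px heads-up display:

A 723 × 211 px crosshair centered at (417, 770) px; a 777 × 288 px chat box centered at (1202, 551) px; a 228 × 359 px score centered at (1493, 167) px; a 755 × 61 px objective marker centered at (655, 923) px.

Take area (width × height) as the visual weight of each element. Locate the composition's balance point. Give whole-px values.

Areas → weights: crosshair 723·211 = 152553, chat box 777·288 = 223776, score 228·359 = 81852, objective marker 755·61 = 46055; Σw = 504236.
x-moment: 152553·417 + 223776·1202 + 81852·1493 + 46055·655 = 484964414; centroid 484964414/504236 ≈ 961.78.
y-moment: 152553·770 + 223776·551 + 81852·167 + 46055·923 = 296944435; centroid 296944435/504236 ≈ 588.90.

(962, 589)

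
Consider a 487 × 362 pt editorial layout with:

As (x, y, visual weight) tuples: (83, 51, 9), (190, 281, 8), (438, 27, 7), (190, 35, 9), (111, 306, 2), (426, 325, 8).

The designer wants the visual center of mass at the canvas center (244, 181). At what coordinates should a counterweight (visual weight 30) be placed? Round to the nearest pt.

After adding the counterweight, total weight = 9 + 8 + 7 + 9 + 2 + 8 + 30 = 73.
Along x: (10673 + 30·x) / 73 = 244 (existing moment 9·83 + 8·190 + 7·438 + 9·190 + 2·111 + 8·426 = 10673) ⇒ x = (17812 − 10673) / 30 ≈ 237.97.
Along y: (6423 + 30·y) / 73 = 181 (existing moment 9·51 + 8·281 + 7·27 + 9·35 + 2·306 + 8·325 = 6423) ⇒ y = (13213 − 6423) / 30 ≈ 226.33.

(238, 226)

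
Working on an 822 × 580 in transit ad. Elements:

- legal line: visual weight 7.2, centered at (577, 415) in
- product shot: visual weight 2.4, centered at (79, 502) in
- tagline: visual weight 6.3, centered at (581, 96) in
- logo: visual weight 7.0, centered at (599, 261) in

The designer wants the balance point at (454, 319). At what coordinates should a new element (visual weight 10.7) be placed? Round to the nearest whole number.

New total weight: (7.2 + 2.4 + 6.3 + 7.0) + 10.7 = 33.6.
x: need Σw·x = 33.6·454 = 15254.4. Existing = 7.2·577 + 2.4·79 + 6.3·581 + 7.0·599 = 12197.3. Remainder 3057.1 / 10.7 ≈ 285.71.
y: need Σw·y = 33.6·319 = 10718.4. Existing = 7.2·415 + 2.4·502 + 6.3·96 + 7.0·261 = 6624.6. Remainder 4093.8 / 10.7 ≈ 382.60.

(286, 383)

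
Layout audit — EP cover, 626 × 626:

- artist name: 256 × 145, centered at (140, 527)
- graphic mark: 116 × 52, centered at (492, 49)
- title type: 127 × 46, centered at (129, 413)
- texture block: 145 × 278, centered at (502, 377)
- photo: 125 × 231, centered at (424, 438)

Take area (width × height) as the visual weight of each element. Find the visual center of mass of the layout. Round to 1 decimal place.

(350.3, 424.1)

Areas: artist name 256·145 = 37120, graphic mark 116·52 = 6032, title type 127·46 = 5842, texture block 145·278 = 40310, photo 125·231 = 28875. Total weight = 118179.
x-moment: 37120·140 + 6032·492 + 5842·129 + 40310·502 + 28875·424 = 41396782; centroid 41396782/118179 ≈ 350.29.
y-moment: 37120·527 + 6032·49 + 5842·413 + 40310·377 + 28875·438 = 50114674; centroid 50114674/118179 ≈ 424.06.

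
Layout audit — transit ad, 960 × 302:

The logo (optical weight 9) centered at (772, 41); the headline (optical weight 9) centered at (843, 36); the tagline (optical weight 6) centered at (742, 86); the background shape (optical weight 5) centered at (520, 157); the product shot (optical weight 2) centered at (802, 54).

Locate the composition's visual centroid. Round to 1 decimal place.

Total weight = 9 + 9 + 6 + 5 + 2 = 31.
x: (9·772 + 9·843 + 6·742 + 5·520 + 2·802) / 31 = 23191 / 31 ≈ 748.10
y: (9·41 + 9·36 + 6·86 + 5·157 + 2·54) / 31 = 2102 / 31 ≈ 67.81

(748.1, 67.8)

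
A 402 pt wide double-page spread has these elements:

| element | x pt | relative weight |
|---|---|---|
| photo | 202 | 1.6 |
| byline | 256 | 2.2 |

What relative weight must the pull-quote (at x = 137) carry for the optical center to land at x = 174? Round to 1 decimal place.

Fixed elements: Σw = 1.6 + 2.2 = 3.8, Σw·x = 1.6·202 + 2.2·256 = 886.4.
Set Σw·x/Σw = 174: (886.4 + 137w) = 174·(3.8 + w).
So w = (174·3.8 − 886.4)/(137 − 174) = -225.2/-37 ≈ 6.09.

w ≈ 6.1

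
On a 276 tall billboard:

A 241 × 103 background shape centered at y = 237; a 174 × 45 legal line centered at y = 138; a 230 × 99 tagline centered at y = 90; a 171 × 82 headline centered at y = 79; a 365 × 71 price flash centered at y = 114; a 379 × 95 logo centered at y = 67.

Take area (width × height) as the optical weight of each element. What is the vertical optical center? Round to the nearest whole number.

Areas → weights: background shape 241·103 = 24823, legal line 174·45 = 7830, tagline 230·99 = 22770, headline 171·82 = 14022, price flash 365·71 = 25915, logo 379·95 = 36005; Σw = 131365.
Σw·y = 15487274; ȳ = 15487274/131365 ≈ 117.89.

y ≈ 118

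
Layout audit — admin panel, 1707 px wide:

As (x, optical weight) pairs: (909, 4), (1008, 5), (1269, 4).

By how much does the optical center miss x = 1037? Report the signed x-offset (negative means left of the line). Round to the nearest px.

Total weight = 4 + 5 + 4 = 13.
Σw·x = 4·909 + 5·1008 + 4·1269 = 13752, so x̄ = 13752/13 ≈ 1057.85.
Against x = 1037, that's 1057.85 − 1037 = 20.85.

≈ 21 px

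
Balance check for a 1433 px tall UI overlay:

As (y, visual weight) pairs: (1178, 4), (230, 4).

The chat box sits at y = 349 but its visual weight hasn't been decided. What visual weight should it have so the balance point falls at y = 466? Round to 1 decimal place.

w ≈ 16.3

Known weights sum to 4 + 4 = 8; their moment is 4·1178 + 4·230 = 5632.
Balance at y = 466 requires (5632 + w·349) / (8 + w) = 466.
Rearranging, w·(349 − 466) = 466·8 − 5632 = -1904, so w ≈ -1904/-117 = 16.27.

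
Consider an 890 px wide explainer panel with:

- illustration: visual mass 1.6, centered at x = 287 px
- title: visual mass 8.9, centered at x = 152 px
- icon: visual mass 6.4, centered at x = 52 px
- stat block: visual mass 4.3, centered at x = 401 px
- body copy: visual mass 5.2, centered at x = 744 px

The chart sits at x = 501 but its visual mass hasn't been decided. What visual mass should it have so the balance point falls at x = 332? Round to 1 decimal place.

Existing Σw = 26.4 (1.6 + 8.9 + 6.4 + 4.3 + 5.2); existing moment 1.6·287 + 8.9·152 + 6.4·52 + 4.3·401 + 5.2·744 = 7737.9.
Balance at x = 332 requires (7737.9 + w·501) / (26.4 + w) = 332.
Rearranging, w·(501 − 332) = 332·26.4 − 7737.9 = 1026.9, so w ≈ 1026.9/169 = 6.08.

w ≈ 6.1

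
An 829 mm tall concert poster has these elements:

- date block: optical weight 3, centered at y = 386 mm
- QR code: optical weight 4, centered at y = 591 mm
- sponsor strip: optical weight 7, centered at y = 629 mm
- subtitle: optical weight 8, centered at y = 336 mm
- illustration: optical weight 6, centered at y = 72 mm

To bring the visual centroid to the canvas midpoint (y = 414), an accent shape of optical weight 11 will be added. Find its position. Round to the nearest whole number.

After adding the accent shape, total weight = 3 + 4 + 7 + 8 + 6 + 11 = 39.
y: need Σw·y = 39·414 = 16146. Existing = 3·386 + 4·591 + 7·629 + 8·336 + 6·72 = 11045. Remainder 5101 / 11 ≈ 463.73.

y ≈ 464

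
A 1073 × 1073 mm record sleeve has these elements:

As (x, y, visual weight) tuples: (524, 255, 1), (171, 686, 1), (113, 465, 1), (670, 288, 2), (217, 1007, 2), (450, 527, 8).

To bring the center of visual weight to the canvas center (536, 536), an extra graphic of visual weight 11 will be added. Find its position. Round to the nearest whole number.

New total weight: (1 + 1 + 1 + 2 + 2 + 8) + 11 = 26.
x: need Σw·x = 26·536 = 13936. Existing = 1·524 + 1·171 + 1·113 + 2·670 + 2·217 + 8·450 = 6182. Remainder 7754 / 11 ≈ 704.91.
y: need Σw·y = 26·536 = 13936. Existing = 1·255 + 1·686 + 1·465 + 2·288 + 2·1007 + 8·527 = 8212. Remainder 5724 / 11 ≈ 520.36.

(705, 520)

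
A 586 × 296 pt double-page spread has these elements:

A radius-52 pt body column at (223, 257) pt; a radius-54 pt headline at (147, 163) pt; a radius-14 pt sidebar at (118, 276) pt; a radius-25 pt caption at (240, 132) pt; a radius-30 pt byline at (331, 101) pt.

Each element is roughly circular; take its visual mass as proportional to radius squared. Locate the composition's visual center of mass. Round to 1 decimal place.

r² weights: body column 52² = 2704, headline 54² = 2916, sidebar 14² = 196, caption 25² = 625, byline 30² = 900. Total = 7341.
x-moment: 2704·223 + 2916·147 + 196·118 + 625·240 + 900·331 = 1502672; centroid 1502672/7341 ≈ 204.70.
y-moment: 2704·257 + 2916·163 + 196·276 + 625·132 + 900·101 = 1397732; centroid 1397732/7341 ≈ 190.40.

(204.7, 190.4)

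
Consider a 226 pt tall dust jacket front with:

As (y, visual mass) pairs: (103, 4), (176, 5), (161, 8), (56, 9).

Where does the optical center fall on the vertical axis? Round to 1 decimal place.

y ≈ 118.6

Weights sum to 4 + 5 + 8 + 9 = 26.
Σw·y = 4·103 + 5·176 + 8·161 + 9·56 = 3084, so ȳ = 3084/26 ≈ 118.62.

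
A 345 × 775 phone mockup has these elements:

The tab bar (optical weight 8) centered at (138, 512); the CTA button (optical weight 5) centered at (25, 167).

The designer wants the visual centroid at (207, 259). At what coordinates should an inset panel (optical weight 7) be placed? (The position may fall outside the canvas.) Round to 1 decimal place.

(415.9, 35.6)

After adding the inset panel, total weight = 8 + 5 + 7 = 20.
x: target moment 20×207 = 4140; current 8·138 + 5·25 = 1229; the inset panel supplies 2911, so x = 2911/7 ≈ 415.86.
y: target moment 20×259 = 5180; current 8·512 + 5·167 = 4931; the inset panel supplies 249, so y = 249/7 ≈ 35.57.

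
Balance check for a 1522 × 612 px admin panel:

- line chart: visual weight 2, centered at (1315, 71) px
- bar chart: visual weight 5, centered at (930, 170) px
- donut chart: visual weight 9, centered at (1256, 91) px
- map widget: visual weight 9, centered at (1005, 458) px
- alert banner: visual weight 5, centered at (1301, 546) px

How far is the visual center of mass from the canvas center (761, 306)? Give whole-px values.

Total weight = 2 + 5 + 9 + 9 + 5 = 30.
x-moment: 2·1315 + 5·930 + 9·1256 + 9·1005 + 5·1301 = 34134; centroid 34134/30 ≈ 1137.80.
y-moment: 2·71 + 5·170 + 9·91 + 9·458 + 5·546 = 8663; centroid 8663/30 ≈ 288.77.
Offset from (761, 306): Δx ≈ 376.80, Δy ≈ -17.23; distance = √(Δx² + Δy²) ≈ 377.19.

≈ 377 px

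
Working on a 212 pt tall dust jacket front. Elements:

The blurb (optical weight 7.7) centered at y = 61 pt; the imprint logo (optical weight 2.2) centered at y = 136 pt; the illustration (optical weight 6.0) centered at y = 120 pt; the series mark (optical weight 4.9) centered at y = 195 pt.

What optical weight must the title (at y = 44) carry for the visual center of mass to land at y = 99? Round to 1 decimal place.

Fixed elements: Σw = 7.7 + 2.2 + 6.0 + 4.9 = 20.8, Σw·y = 7.7·61 + 2.2·136 + 6.0·120 + 4.9·195 = 2444.4.
For the centroid to hit 99: (2444.4 + w·44) / (20.8 + w) = 99.
Solving: w = (99·20.8 − 2444.4) / (44 − 99) = -385.2 / -55 ≈ 7.00.

w ≈ 7.0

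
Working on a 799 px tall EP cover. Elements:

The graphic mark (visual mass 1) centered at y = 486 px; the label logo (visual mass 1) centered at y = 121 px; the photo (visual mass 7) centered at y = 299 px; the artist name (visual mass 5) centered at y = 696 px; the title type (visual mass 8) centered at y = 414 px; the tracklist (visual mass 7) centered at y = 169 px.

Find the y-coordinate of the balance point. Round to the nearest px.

Σw = 1 + 1 + 7 + 5 + 8 + 7 = 29.
Σw·y = 1·486 + 1·121 + 7·299 + 5·696 + 8·414 + 7·169 = 10675, so ȳ = 10675/29 ≈ 368.10.

y ≈ 368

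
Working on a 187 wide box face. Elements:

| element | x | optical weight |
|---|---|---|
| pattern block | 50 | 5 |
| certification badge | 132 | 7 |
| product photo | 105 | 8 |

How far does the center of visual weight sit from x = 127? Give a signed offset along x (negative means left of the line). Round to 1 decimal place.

≈ -26.3

Weights sum to 5 + 7 + 8 = 20.
x: (5·50 + 7·132 + 8·105) / 20 = 2014 / 20 ≈ 100.70
Offset from x = 127: 100.70 − 127 ≈ -26.30.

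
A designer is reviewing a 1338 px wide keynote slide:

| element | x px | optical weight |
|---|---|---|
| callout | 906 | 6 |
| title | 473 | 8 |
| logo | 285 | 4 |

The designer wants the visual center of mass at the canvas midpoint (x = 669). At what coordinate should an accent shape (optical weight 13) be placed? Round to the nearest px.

x ≈ 798

With the accent shape, Σw becomes 6 + 8 + 4 + 13 = 31.
x: target moment 31×669 = 20739; current 6·906 + 8·473 + 4·285 = 10360; the accent shape supplies 10379, so x = 10379/13 ≈ 798.38.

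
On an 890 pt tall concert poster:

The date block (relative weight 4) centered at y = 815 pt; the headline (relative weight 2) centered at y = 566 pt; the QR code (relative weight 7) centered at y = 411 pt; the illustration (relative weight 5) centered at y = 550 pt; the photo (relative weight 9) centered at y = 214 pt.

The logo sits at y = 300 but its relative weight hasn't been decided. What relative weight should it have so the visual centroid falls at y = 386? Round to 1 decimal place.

Existing Σw = 27 (4 + 2 + 7 + 5 + 9); existing moment 4·815 + 2·566 + 7·411 + 5·550 + 9·214 = 11945.
Balance at y = 386 requires (11945 + w·300) / (27 + w) = 386.
Solving: w = (386·27 − 11945) / (300 − 386) = -1523 / -86 ≈ 17.71.

w ≈ 17.7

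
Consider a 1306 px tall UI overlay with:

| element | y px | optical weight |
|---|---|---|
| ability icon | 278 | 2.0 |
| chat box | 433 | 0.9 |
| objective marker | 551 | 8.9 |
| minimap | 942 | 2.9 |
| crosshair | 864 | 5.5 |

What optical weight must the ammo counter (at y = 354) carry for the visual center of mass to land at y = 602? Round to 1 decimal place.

Fixed elements: Σw = 2.0 + 0.9 + 8.9 + 2.9 + 5.5 = 20.2, Σw·y = 2.0·278 + 0.9·433 + 8.9·551 + 2.9·942 + 5.5·864 = 13333.4.
Balance at y = 602 requires (13333.4 + w·354) / (20.2 + w) = 602.
So w = (602·20.2 − 13333.4)/(354 − 602) = -1173.0/-248 ≈ 4.73.

w ≈ 4.7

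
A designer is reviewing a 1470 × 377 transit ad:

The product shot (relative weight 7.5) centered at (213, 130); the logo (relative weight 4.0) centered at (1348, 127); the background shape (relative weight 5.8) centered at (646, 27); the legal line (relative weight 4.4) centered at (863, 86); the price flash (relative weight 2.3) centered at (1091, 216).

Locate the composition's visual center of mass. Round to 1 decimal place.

Σw = 7.5 + 4.0 + 5.8 + 4.4 + 2.3 = 24.0.
Σw·x = 7.5·213 + 4.0·1348 + 5.8·646 + 4.4·863 + 2.3·1091 = 17042.8, so x̄ = 17042.8/24.0 ≈ 710.12.
Σw·y = 7.5·130 + 4.0·127 + 5.8·27 + 4.4·86 + 2.3·216 = 2514.8, so ȳ = 2514.8/24.0 ≈ 104.78.

(710.1, 104.8)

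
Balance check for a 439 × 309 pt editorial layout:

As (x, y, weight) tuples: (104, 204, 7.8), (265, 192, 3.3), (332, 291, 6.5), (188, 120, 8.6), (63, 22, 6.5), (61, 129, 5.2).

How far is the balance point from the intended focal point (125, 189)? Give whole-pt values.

≈ 50 pt

Σw = 7.8 + 3.3 + 6.5 + 8.6 + 6.5 + 5.2 = 37.9.
Σw·x = 7.8·104 + 3.3·265 + 6.5·332 + 8.6·188 + 6.5·63 + 5.2·61 = 6187.2, so x̄ = 6187.2/37.9 ≈ 163.25.
Σw·y = 7.8·204 + 3.3·192 + 6.5·291 + 8.6·120 + 6.5·22 + 5.2·129 = 5962.1, so ȳ = 5962.1/37.9 ≈ 157.31.
From (125, 189): dx = 38.25, dy = -31.69, so the distance is √(dx²+dy²) ≈ 49.67.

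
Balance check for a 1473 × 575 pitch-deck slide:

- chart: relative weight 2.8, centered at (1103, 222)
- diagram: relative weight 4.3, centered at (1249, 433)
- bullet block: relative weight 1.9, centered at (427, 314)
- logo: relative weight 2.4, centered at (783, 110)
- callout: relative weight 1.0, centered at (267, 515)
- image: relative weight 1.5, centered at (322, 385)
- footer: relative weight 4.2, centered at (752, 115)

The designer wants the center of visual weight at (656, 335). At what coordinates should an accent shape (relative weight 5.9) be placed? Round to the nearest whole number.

With the accent shape, Σw becomes 2.8 + 4.3 + 1.9 + 2.4 + 1.0 + 1.5 + 4.2 + 5.9 = 24.0.
Along x: (15058.0 + 5.9·x) / 24.0 = 656 (existing moment 2.8·1103 + 4.3·1249 + 1.9·427 + 2.4·783 + 1.0·267 + 1.5·322 + 4.2·752 = 15058.0) ⇒ x = (15744.0 − 15058.0) / 5.9 ≈ 116.27.
Along y: (4919.6 + 5.9·y) / 24.0 = 335 (existing moment 2.8·222 + 4.3·433 + 1.9·314 + 2.4·110 + 1.0·515 + 1.5·385 + 4.2·115 = 4919.6) ⇒ y = (8040.0 − 4919.6) / 5.9 ≈ 528.88.

(116, 529)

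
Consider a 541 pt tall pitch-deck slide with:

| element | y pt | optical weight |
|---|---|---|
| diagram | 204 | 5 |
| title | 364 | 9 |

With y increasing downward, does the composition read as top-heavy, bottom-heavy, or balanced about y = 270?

Total weight = 5 + 9 = 14.
y-moment: 5·204 + 9·364 = 4296; centroid 4296/14 ≈ 306.86.
306.9 lies below (larger y than) the midline 270, so the layout is bottom-heavy.

bottom-heavy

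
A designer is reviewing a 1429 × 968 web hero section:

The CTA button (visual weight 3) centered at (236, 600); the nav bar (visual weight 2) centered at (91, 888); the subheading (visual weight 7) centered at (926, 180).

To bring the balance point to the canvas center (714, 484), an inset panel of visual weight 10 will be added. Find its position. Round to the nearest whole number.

(834, 581)

New total weight: (3 + 2 + 7) + 10 = 22.
Along x: (7372 + 10·x) / 22 = 714 (existing moment 3·236 + 2·91 + 7·926 = 7372) ⇒ x = (15708 − 7372) / 10 ≈ 833.60.
Along y: (4836 + 10·y) / 22 = 484 (existing moment 3·600 + 2·888 + 7·180 = 4836) ⇒ y = (10648 − 4836) / 10 ≈ 581.20.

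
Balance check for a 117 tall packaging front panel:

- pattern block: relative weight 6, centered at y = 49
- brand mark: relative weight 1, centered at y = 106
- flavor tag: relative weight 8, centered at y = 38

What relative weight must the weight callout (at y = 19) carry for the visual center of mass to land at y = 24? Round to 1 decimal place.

Existing Σw = 15 (6 + 1 + 8); existing moment 6·49 + 1·106 + 8·38 = 704.
Set Σw·y/Σw = 24: (704 + 19w) = 24·(15 + w).
Rearranging, w·(19 − 24) = 24·15 − 704 = -344, so w ≈ -344/-5 = 68.80.

w ≈ 68.8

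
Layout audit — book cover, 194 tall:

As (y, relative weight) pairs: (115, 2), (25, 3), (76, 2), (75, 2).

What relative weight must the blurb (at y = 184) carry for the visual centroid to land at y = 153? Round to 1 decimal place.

Known weights sum to 2 + 3 + 2 + 2 = 9; their moment is 2·115 + 3·25 + 2·76 + 2·75 = 607.
Balance at y = 153 requires (607 + w·184) / (9 + w) = 153.
So w = (153·9 − 607)/(184 − 153) = 770/31 ≈ 24.84.

w ≈ 24.8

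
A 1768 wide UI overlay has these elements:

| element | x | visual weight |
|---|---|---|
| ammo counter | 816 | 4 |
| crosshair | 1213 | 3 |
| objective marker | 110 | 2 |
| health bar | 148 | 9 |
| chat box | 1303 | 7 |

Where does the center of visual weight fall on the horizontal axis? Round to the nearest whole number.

x ≈ 703

Weights sum to 4 + 3 + 2 + 9 + 7 = 25.
x: (4·816 + 3·1213 + 2·110 + 9·148 + 7·1303) / 25 = 17576 / 25 ≈ 703.04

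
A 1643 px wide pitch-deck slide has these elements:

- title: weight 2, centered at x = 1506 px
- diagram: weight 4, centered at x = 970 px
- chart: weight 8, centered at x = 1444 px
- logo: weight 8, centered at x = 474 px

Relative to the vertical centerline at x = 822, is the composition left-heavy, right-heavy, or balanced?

Total weight = 2 + 4 + 8 + 8 = 22.
x: (2·1506 + 4·970 + 8·1444 + 8·474) / 22 = 22236 / 22 ≈ 1010.73
Since 1010.7 is right of 822, the composition reads right-heavy.

right-heavy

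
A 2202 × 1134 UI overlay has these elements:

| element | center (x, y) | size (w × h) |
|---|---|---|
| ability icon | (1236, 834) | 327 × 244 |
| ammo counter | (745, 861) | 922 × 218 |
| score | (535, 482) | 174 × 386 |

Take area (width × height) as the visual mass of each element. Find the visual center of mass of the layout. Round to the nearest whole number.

Areas → weights: ability icon 327·244 = 79788, ammo counter 922·218 = 200996, score 174·386 = 67164; Σw = 347948.
x: (79788·1236 + 200996·745 + 67164·535) / 347948 = 284292728 / 347948 ≈ 817.06
y: (79788·834 + 200996·861 + 67164·482) / 347948 = 271973796 / 347948 ≈ 781.65

(817, 782)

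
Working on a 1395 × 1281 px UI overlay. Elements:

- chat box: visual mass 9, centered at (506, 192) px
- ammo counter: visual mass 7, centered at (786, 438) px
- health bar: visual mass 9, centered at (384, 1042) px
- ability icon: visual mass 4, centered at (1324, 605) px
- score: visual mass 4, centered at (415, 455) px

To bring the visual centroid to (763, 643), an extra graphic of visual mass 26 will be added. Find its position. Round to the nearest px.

(944, 751)

With the extra graphic, Σw becomes 9 + 7 + 9 + 4 + 4 + 26 = 59.
x: target moment 59×763 = 45017; current 9·506 + 7·786 + 9·384 + 4·1324 + 4·415 = 20468; the extra graphic supplies 24549, so x = 24549/26 ≈ 944.19.
y: target moment 59×643 = 37937; current 9·192 + 7·438 + 9·1042 + 4·605 + 4·455 = 18412; the extra graphic supplies 19525, so y = 19525/26 ≈ 750.96.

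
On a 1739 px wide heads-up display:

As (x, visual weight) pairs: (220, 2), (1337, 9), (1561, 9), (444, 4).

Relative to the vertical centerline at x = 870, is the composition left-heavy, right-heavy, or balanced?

right-heavy

Σw = 2 + 9 + 9 + 4 = 24.
Σw·x = 2·220 + 9·1337 + 9·1561 + 4·444 = 28298, so x̄ = 28298/24 ≈ 1179.08.
1179.1 lies right of the midline 870, so the layout is right-heavy.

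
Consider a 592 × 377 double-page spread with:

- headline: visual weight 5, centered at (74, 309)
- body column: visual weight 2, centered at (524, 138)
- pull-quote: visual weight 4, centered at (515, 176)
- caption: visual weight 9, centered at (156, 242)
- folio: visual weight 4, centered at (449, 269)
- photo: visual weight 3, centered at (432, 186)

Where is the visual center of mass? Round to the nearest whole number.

Σw = 5 + 2 + 4 + 9 + 4 + 3 = 27.
Σw·x = 5·74 + 2·524 + 4·515 + 9·156 + 4·449 + 3·432 = 7974, so x̄ = 7974/27 ≈ 295.33.
Σw·y = 5·309 + 2·138 + 4·176 + 9·242 + 4·269 + 3·186 = 6337, so ȳ = 6337/27 ≈ 234.70.

(295, 235)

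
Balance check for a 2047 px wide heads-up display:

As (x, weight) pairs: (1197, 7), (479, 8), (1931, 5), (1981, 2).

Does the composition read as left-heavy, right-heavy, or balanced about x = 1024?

Σw = 7 + 8 + 5 + 2 = 22.
Σw·x = 7·1197 + 8·479 + 5·1931 + 2·1981 = 25828, so x̄ = 25828/22 ≈ 1174.00.
Since 1174.0 is right of 1024, the composition reads right-heavy.

right-heavy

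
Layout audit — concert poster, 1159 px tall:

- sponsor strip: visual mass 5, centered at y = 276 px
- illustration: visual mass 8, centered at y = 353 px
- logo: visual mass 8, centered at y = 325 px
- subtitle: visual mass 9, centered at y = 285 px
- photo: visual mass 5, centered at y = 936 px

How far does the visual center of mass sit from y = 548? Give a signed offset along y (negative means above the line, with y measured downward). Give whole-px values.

Σw = 5 + 8 + 8 + 9 + 5 = 35.
y-moment: 5·276 + 8·353 + 8·325 + 9·285 + 5·936 = 14049; centroid 14049/35 ≈ 401.40.
Offset from y = 548: 401.40 − 548 ≈ -146.60.

≈ -147 px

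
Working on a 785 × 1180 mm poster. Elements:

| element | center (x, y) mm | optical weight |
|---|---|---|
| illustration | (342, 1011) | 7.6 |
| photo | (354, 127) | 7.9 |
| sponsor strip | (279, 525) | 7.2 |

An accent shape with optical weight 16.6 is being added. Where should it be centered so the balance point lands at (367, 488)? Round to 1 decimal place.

After adding the accent shape, total weight = 7.6 + 7.9 + 7.2 + 16.6 = 39.3.
x: target moment 39.3×367 = 14423.1; current 7.6·342 + 7.9·354 + 7.2·279 = 7404.6; the accent shape supplies 7018.5, so x = 7018.5/16.6 ≈ 422.80.
y: target moment 39.3×488 = 19178.4; current 7.6·1011 + 7.9·127 + 7.2·525 = 12466.9; the accent shape supplies 6711.5, so y = 6711.5/16.6 ≈ 404.31.

(422.8, 404.3)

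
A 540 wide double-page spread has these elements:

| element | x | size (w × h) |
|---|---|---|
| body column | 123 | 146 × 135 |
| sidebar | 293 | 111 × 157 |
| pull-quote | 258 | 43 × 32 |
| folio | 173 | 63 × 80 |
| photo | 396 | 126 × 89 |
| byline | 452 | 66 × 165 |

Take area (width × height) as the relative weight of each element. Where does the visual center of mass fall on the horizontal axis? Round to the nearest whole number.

x ≈ 276

Taking area as weight: body column 146·135 = 19710, sidebar 111·157 = 17427, pull-quote 43·32 = 1376, folio 63·80 = 5040, photo 126·89 = 11214, byline 66·165 = 10890. Sum 65657.
x: (19710·123 + 17427·293 + 1376·258 + 5040·173 + 11214·396 + 10890·452) / 65657 = 18120393 / 65657 ≈ 275.99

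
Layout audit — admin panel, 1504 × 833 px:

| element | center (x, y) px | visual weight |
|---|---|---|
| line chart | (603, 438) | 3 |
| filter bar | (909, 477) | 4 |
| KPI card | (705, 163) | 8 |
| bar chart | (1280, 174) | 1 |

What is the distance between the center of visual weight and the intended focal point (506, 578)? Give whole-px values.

≈ 390 px

Σw = 3 + 4 + 8 + 1 = 16.
Σw·x = 3·603 + 4·909 + 8·705 + 1·1280 = 12365, so x̄ = 12365/16 ≈ 772.81.
Σw·y = 3·438 + 4·477 + 8·163 + 1·174 = 4700, so ȳ = 4700/16 ≈ 293.75.
From (506, 578): dx = 266.81, dy = -284.25, so the distance is √(dx²+dy²) ≈ 389.86.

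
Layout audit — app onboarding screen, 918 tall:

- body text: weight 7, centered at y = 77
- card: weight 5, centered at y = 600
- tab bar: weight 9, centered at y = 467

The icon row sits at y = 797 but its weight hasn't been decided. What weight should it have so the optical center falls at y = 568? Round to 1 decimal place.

Existing Σw = 21 (7 + 5 + 9); existing moment 7·77 + 5·600 + 9·467 = 7742.
For the centroid to hit 568: (7742 + w·797) / (21 + w) = 568.
Rearranging, w·(797 − 568) = 568·21 − 7742 = 4186, so w ≈ 4186/229 = 18.28.

w ≈ 18.3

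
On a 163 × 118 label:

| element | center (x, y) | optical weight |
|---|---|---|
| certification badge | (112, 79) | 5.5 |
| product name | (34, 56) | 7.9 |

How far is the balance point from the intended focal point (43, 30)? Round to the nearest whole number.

Weights sum to 5.5 + 7.9 = 13.4.
x: (5.5·112 + 7.9·34) / 13.4 = 884.6 / 13.4 ≈ 66.01
y: (5.5·79 + 7.9·56) / 13.4 = 876.9 / 13.4 ≈ 65.44
Offset from (43, 30): Δx ≈ 23.01, Δy ≈ 35.44; distance = √(Δx² + Δy²) ≈ 42.26.

≈ 42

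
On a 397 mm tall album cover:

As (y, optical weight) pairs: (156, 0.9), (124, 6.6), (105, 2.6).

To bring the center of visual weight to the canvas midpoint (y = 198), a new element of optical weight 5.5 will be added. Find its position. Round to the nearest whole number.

y ≈ 338

With the new element, Σw becomes 0.9 + 6.6 + 2.6 + 5.5 = 15.6.
Along y: (1231.8 + 5.5·y) / 15.6 = 198 (existing moment 0.9·156 + 6.6·124 + 2.6·105 = 1231.8) ⇒ y = (3088.8 − 1231.8) / 5.5 ≈ 337.64.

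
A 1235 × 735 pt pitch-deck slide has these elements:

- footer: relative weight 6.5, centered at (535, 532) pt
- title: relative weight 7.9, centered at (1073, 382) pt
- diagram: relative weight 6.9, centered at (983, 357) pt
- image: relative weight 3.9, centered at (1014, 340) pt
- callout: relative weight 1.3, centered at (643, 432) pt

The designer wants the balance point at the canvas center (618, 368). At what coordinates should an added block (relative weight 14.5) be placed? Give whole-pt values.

(125, 294)

New total weight: (6.5 + 7.9 + 6.9 + 3.9 + 1.3) + 14.5 = 41.0.
x: need Σw·x = 41.0·618 = 25338.0. Existing = 6.5·535 + 7.9·1073 + 6.9·983 + 3.9·1014 + 1.3·643 = 23527.4. Remainder 1810.6 / 14.5 ≈ 124.87.
y: need Σw·y = 41.0·368 = 15088.0. Existing = 6.5·532 + 7.9·382 + 6.9·357 + 3.9·340 + 1.3·432 = 10826.7. Remainder 4261.3 / 14.5 ≈ 293.88.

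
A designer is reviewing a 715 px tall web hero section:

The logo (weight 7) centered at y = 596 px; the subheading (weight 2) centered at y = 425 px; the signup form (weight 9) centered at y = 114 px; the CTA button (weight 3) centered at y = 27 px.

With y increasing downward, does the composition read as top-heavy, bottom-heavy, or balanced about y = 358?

Weights sum to 7 + 2 + 9 + 3 = 21.
Σw·y = 7·596 + 2·425 + 9·114 + 3·27 = 6129, so ȳ = 6129/21 ≈ 291.86.
Since 291.9 is above (smaller y than) 358, the composition reads top-heavy.

top-heavy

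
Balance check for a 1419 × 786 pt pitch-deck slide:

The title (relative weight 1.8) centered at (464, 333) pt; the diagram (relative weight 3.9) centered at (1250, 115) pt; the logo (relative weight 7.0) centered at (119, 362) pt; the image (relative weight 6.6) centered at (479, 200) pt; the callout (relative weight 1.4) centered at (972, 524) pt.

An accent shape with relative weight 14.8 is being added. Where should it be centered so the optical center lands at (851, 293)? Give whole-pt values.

New total weight: (1.8 + 3.9 + 7.0 + 6.6 + 1.4) + 14.8 = 35.5.
x: target moment 35.5×851 = 30210.5; current 1.8·464 + 3.9·1250 + 7.0·119 + 6.6·479 + 1.4·972 = 11065.4; the accent shape supplies 19145.1, so x = 19145.1/14.8 ≈ 1293.59.
y: target moment 35.5×293 = 10401.5; current 1.8·333 + 3.9·115 + 7.0·362 + 6.6·200 + 1.4·524 = 5635.5; the accent shape supplies 4766.0, so y = 4766.0/14.8 ≈ 322.03.

(1294, 322)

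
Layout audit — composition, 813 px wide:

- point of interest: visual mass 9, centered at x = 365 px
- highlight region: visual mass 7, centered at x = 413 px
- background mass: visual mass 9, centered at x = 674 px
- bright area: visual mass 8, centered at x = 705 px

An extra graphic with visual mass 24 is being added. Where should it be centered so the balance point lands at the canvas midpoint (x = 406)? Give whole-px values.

With the extra graphic, Σw becomes 9 + 7 + 9 + 8 + 24 = 57.
x: target moment 57×406 = 23142; current 9·365 + 7·413 + 9·674 + 8·705 = 17882; the extra graphic supplies 5260, so x = 5260/24 ≈ 219.17.

x ≈ 219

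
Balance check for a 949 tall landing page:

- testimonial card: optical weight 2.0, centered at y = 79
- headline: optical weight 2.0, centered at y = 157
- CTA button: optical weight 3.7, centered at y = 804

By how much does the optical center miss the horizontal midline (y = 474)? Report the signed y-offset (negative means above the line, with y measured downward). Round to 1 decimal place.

≈ -26.4

Σw = 2.0 + 2.0 + 3.7 = 7.7.
y: (2.0·79 + 2.0·157 + 3.7·804) / 7.7 = 3446.8 / 7.7 ≈ 447.64
Difference: 447.64 − 474 ≈ -26.36.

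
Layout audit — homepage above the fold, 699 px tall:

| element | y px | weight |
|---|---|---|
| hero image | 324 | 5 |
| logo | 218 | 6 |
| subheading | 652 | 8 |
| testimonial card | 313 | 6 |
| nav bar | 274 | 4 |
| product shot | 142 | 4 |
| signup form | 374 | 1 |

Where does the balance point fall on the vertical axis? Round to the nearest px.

y ≈ 355

Weights sum to 5 + 6 + 8 + 6 + 4 + 4 + 1 = 34.
Σw·y = 12060; ȳ = 12060/34 ≈ 354.71.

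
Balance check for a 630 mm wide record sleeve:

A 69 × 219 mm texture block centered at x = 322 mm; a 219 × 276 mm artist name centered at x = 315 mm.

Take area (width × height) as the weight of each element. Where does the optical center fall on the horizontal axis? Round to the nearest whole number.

Areas: texture block 69·219 = 15111, artist name 219·276 = 60444. Total weight = 75555.
x-moment: 15111·322 + 60444·315 = 23905602; centroid 23905602/75555 ≈ 316.40.

x ≈ 316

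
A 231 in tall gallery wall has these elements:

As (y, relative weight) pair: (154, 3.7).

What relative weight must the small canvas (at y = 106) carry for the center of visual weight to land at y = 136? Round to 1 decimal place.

w ≈ 2.2

Known: weight 3.7 with moment 3.7·154 = 569.8.
Set Σw·y/Σw = 136: (569.8 + 106w) = 136·(3.7 + w).
So w = (136·3.7 − 569.8)/(106 − 136) = -66.6/-30 ≈ 2.22.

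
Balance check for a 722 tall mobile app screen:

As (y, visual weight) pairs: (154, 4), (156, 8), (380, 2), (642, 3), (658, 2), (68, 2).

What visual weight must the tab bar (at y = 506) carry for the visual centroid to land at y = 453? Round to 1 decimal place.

w ≈ 66.2

Fixed elements: Σw = 4 + 8 + 2 + 3 + 2 + 2 = 21, Σw·y = 4·154 + 8·156 + 2·380 + 3·642 + 2·658 + 2·68 = 6002.
For the centroid to hit 453: (6002 + w·506) / (21 + w) = 453.
Rearranging, w·(506 − 453) = 453·21 − 6002 = 3511, so w ≈ 3511/53 = 66.25.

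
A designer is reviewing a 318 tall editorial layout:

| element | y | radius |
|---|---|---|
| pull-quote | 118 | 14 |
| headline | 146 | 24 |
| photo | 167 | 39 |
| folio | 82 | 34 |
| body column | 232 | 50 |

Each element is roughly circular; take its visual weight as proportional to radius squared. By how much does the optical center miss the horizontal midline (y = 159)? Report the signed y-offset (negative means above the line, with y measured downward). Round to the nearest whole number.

≈ 15

Weights ∝ r²: pull-quote 14² = 196, headline 24² = 576, photo 39² = 1521, folio 34² = 1156, body column 50² = 2500; Σw = 5949.
y-moment: 196·118 + 576·146 + 1521·167 + 1156·82 + 2500·232 = 1036023; centroid 1036023/5949 ≈ 174.15.
Offset from y = 159: 174.15 − 159 ≈ 15.15.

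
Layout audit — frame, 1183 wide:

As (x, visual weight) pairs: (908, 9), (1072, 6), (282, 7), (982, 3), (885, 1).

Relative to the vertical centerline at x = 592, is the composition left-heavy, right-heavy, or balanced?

Σw = 9 + 6 + 7 + 3 + 1 = 26.
x: (9·908 + 6·1072 + 7·282 + 3·982 + 1·885) / 26 = 20409 / 26 ≈ 784.96
Since 785.0 is right of 592, the composition reads right-heavy.

right-heavy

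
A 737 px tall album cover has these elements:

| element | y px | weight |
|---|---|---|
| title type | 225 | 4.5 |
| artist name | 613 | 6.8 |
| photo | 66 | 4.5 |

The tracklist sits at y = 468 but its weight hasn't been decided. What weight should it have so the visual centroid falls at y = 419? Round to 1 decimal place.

Known weights sum to 4.5 + 6.8 + 4.5 = 15.8; their moment is 4.5·225 + 6.8·613 + 4.5·66 = 5477.9.
Balance at y = 419 requires (5477.9 + w·468) / (15.8 + w) = 419.
Rearranging, w·(468 − 419) = 419·15.8 − 5477.9 = 1142.3, so w ≈ 1142.3/49 = 23.31.

w ≈ 23.3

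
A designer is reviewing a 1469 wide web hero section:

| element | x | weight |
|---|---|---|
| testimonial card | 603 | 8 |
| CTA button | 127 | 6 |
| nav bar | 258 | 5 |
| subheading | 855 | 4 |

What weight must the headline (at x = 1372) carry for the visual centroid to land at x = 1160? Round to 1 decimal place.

w ≈ 77.3

Existing Σw = 23 (8 + 6 + 5 + 4); existing moment 8·603 + 6·127 + 5·258 + 4·855 = 10296.
For the centroid to hit 1160: (10296 + w·1372) / (23 + w) = 1160.
Rearranging, w·(1372 − 1160) = 1160·23 − 10296 = 16384, so w ≈ 16384/212 = 77.28.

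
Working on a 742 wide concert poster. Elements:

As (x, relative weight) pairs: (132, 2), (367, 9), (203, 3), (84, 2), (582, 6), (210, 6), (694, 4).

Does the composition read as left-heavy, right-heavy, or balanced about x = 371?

Total weight = 2 + 9 + 3 + 2 + 6 + 6 + 4 = 32.
x: moment 11872 / weight 32 ≈ 371.00
371.00 = 371 exactly: balanced.

balanced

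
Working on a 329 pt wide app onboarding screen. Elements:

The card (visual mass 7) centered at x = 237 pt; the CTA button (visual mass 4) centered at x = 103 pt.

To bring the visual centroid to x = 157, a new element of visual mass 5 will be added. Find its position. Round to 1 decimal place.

x ≈ 88.2

New total weight: (7 + 4) + 5 = 16.
Along x: (2071 + 5·x) / 16 = 157 (existing moment 7·237 + 4·103 = 2071) ⇒ x = (2512 − 2071) / 5 ≈ 88.20.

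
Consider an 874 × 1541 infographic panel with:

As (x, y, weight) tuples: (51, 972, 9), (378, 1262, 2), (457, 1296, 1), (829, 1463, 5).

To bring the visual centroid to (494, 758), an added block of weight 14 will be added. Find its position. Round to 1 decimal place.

After adding the added block, total weight = 9 + 2 + 1 + 5 + 14 = 31.
x: target moment 31×494 = 15314; current 9·51 + 2·378 + 1·457 + 5·829 = 5817; the added block supplies 9497, so x = 9497/14 ≈ 678.36.
y: target moment 31×758 = 23498; current 9·972 + 2·1262 + 1·1296 + 5·1463 = 19883; the added block supplies 3615, so y = 3615/14 ≈ 258.21.

(678.4, 258.2)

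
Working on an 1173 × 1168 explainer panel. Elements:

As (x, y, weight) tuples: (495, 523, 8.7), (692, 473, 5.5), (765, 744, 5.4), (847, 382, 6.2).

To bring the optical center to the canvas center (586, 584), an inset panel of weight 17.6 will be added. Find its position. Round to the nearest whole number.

New total weight: (8.7 + 5.5 + 5.4 + 6.2) + 17.6 = 43.4.
Along x: (17494.9 + 17.6·x) / 43.4 = 586 (existing moment 8.7·495 + 5.5·692 + 5.4·765 + 6.2·847 = 17494.9) ⇒ x = (25432.4 − 17494.9) / 17.6 ≈ 450.99.
Along y: (13537.6 + 17.6·y) / 43.4 = 584 (existing moment 8.7·523 + 5.5·473 + 5.4·744 + 6.2·382 = 13537.6) ⇒ y = (25345.6 − 13537.6) / 17.6 ≈ 670.91.

(451, 671)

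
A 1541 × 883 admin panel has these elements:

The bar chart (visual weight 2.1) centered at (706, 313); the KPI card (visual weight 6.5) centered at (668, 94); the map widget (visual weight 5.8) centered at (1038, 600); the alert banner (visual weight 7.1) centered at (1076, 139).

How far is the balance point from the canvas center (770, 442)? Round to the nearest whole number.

≈ 222

Weights sum to 2.1 + 6.5 + 5.8 + 7.1 = 21.5.
x: (2.1·706 + 6.5·668 + 5.8·1038 + 7.1·1076) / 21.5 = 19484.6 / 21.5 ≈ 906.26
y: (2.1·313 + 6.5·94 + 5.8·600 + 7.1·139) / 21.5 = 5735.2 / 21.5 ≈ 266.75
Offset from (770, 442): Δx ≈ 136.26, Δy ≈ -175.25; distance = √(Δx² + Δy²) ≈ 221.99.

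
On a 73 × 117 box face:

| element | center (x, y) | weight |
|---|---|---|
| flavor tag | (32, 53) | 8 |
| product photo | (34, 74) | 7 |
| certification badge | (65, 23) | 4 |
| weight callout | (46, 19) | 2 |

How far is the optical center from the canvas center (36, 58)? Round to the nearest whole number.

Σw = 8 + 7 + 4 + 2 = 21.
x: (8·32 + 7·34 + 4·65 + 2·46) / 21 = 846 / 21 ≈ 40.29
y: (8·53 + 7·74 + 4·23 + 2·19) / 21 = 1072 / 21 ≈ 51.05
Relative to (36, 58): Δ = (4.29, -6.95); |Δ| = √(4.29² + -6.95²) ≈ 8.17.

≈ 8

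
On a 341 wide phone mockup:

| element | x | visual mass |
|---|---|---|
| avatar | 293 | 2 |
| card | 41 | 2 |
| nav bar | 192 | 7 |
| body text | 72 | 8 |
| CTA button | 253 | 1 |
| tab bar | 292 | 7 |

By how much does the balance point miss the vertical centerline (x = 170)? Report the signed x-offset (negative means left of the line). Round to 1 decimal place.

≈ 10.9

Weights sum to 2 + 2 + 7 + 8 + 1 + 7 = 27.
Σw·x = 4885; x̄ = 4885/27 ≈ 180.93.
Offset from x = 170: 180.93 − 170 ≈ 10.93.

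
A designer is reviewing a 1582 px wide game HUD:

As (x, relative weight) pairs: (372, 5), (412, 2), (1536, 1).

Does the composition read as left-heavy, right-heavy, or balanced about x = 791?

left-heavy

Total weight = 5 + 2 + 1 = 8.
Σw·x = 5·372 + 2·412 + 1·1536 = 4220, so x̄ = 4220/8 ≈ 527.50.
527.5 vs midline 791 → left-heavy.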